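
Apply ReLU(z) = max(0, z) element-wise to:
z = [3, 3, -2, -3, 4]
h = [3, 3, 0, 0, 4]

ReLU applied element-wise: max(0,3)=3, max(0,3)=3, max(0,-2)=0, max(0,-3)=0, max(0,4)=4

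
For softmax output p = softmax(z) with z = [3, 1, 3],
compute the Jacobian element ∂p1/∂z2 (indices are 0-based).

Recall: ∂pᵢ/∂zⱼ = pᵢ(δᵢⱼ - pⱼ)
∂p1/∂z2 = -0.02968

p = softmax(z) = [0.4683, 0.06338, 0.4683]
p1 = 0.06338, p2 = 0.4683

∂p1/∂z2 = -p1 × p2 = -0.06338 × 0.4683 = -0.02968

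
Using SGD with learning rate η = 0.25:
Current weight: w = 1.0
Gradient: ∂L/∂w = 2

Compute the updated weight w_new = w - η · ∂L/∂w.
w_new = 0.5

w_new = w - η·∂L/∂w = 1.0 - 0.25×(2) = 1.0 - (0.5) = 0.5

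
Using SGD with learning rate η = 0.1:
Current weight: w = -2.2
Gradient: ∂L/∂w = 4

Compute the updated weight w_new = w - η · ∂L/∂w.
w_new = -2.6

w_new = w - η·∂L/∂w = -2.2 - 0.1×(4) = -2.2 - (0.4) = -2.6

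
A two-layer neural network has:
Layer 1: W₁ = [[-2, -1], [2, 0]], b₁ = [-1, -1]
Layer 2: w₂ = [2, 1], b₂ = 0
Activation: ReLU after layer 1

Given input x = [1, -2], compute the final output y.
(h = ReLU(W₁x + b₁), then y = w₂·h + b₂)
y = 1

Layer 1 pre-activation: z₁ = [-1, 1]
After ReLU: h = [0, 1]
Layer 2 output: y = 2×0 + 1×1 + 0 = 1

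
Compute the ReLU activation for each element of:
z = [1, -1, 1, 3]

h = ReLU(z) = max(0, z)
h = [1, 0, 1, 3]

ReLU applied element-wise: max(0,1)=1, max(0,-1)=0, max(0,1)=1, max(0,3)=3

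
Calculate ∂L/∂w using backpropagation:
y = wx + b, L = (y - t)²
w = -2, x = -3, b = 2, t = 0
∂L/∂w = -48

y = wx + b = (-2)(-3) + 2 = 8
∂L/∂y = 2(y - t) = 2(8 - 0) = 16
∂y/∂w = x = -3
∂L/∂w = ∂L/∂y · ∂y/∂w = 16 × -3 = -48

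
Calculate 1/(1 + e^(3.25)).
0.03733

sigmoid(-3.25) = 1/(1 + e^(3.25)) = 1/(1 + 25.79) = 0.03733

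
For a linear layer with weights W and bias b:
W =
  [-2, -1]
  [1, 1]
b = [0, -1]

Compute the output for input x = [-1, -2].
y = [4, -4]

Wx = [-2×-1 + -1×-2, 1×-1 + 1×-2]
   = [4, -3]
y = Wx + b = [4 + 0, -3 + -1] = [4, -4]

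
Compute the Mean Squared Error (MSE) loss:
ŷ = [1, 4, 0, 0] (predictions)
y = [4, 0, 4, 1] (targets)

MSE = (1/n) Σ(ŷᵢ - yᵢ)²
MSE = 10.5

MSE = (1/4)((1-4)² + (4-0)² + (0-4)² + (0-1)²) = (1/4)(9 + 16 + 16 + 1) = 10.5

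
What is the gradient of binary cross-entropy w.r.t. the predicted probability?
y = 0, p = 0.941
∂L/∂p = 16.95

∂L/∂p = -y/p + (1-y)/(1-p) = 0 + 1/0.059 = 16.95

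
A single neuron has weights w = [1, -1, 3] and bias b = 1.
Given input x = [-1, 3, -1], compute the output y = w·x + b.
y = -6

y = (1)(-1) + (-1)(3) + (3)(-1) + 1 = -6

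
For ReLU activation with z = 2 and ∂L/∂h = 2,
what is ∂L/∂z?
∂L/∂z = 2

h = ReLU(2) = 2
Since z > 0: ∂h/∂z = 1
∂L/∂z = ∂L/∂h · ∂h/∂z = 2 × 1 = 2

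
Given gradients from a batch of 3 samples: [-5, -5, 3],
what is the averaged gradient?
Average gradient = -2.333

Average = (1/3)(-5 + -5 + 3) = -7/3 = -2.333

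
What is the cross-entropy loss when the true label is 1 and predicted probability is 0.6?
L = 0.5108

L = -1·log(0.6) - 0·log(0.4) = -log(0.6) = 0.5108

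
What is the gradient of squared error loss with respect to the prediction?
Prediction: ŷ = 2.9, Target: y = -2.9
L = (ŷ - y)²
∂L/∂ŷ = 11.6

∂L/∂ŷ = 2(ŷ - y) = 2(2.9 - -2.9) = 2(5.8) = 11.6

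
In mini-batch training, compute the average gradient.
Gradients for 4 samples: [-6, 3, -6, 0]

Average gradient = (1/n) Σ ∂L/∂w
Average gradient = -2.25

Average = (1/4)(-6 + 3 + -6 + 0) = -9/4 = -2.25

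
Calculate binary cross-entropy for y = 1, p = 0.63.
L = 0.462

L = -1·log(0.63) - 0·log(0.37) = -log(0.63) = 0.462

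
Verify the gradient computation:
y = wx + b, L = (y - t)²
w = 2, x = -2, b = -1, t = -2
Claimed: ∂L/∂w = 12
Correct

y = (2)(-2) + -1 = -5
∂L/∂y = 2(y - t) = 2(-5 - -2) = -6
∂y/∂w = x = -2
∂L/∂w = -6 × -2 = 12

Claimed value: 12
Correct: The correct gradient is 12.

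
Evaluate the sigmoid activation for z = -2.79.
0.05787

sigmoid(-2.79) = 1/(1 + e^(2.79)) = 1/(1 + 16.28) = 0.05787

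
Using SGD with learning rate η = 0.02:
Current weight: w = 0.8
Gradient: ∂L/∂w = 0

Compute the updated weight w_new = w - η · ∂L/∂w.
w_new = 0.8

w_new = w - η·∂L/∂w = 0.8 - 0.02×(0) = 0.8 - (0) = 0.8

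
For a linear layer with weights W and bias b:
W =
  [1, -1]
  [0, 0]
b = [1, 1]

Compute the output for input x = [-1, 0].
y = [0, 1]

Wx = [1×-1 + -1×0, 0×-1 + 0×0]
   = [-1, 0]
y = Wx + b = [-1 + 1, 0 + 1] = [0, 1]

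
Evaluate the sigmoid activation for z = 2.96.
0.9507

sigmoid(2.96) = 1/(1 + e^(-2.96)) = 1/(1 + 0.05182) = 0.9507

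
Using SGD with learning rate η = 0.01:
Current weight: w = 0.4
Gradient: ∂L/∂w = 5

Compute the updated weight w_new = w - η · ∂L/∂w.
w_new = 0.35

w_new = w - η·∂L/∂w = 0.4 - 0.01×(5) = 0.4 - (0.05) = 0.35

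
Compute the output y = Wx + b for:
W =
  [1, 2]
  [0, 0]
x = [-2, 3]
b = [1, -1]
y = [5, -1]

Wx = [1×-2 + 2×3, 0×-2 + 0×3]
   = [4, 0]
y = Wx + b = [4 + 1, 0 + -1] = [5, -1]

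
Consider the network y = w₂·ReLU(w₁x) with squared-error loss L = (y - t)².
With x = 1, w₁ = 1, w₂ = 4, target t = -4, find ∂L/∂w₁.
∂L/∂w₁ = 64

Forward pass:
z = w₁x = 1×1 = 1
h = ReLU(1) = 1
y = w₂h = 4×1 = 4

Backward pass:
∂L/∂y = 2(y - t) = 2(4 - -4) = 16
∂y/∂h = w₂ = 4
∂h/∂z = 1 (ReLU derivative)
∂z/∂w₁ = x = 1

∂L/∂w₁ = 16 × 4 × 1 × 1 = 64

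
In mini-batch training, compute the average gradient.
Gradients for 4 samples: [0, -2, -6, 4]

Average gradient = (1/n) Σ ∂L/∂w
Average gradient = -1

Average = (1/4)(0 + -2 + -6 + 4) = -4/4 = -1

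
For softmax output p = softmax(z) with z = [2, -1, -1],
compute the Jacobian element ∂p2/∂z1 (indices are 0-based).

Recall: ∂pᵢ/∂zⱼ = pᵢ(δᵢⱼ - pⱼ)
∂p2/∂z1 = -0.00205

p = softmax(z) = [0.9094, 0.04528, 0.04528]
p2 = 0.04528, p1 = 0.04528

∂p2/∂z1 = -p2 × p1 = -0.04528 × 0.04528 = -0.00205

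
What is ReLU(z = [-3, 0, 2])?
h = [0, 0, 2]

ReLU applied element-wise: max(0,-3)=0, max(0,0)=0, max(0,2)=2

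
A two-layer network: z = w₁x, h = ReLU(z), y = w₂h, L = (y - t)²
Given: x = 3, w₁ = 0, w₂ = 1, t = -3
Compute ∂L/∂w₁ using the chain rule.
∂L/∂w₁ = 0

Forward pass:
z = w₁x = 0×3 = 0
h = ReLU(0) = 0
y = w₂h = 1×0 = 0

Backward pass:
∂L/∂y = 2(y - t) = 2(0 - -3) = 6
∂y/∂h = w₂ = 1
∂h/∂z = 0 (ReLU derivative)
∂z/∂w₁ = x = 3

∂L/∂w₁ = 6 × 1 × 0 × 3 = 0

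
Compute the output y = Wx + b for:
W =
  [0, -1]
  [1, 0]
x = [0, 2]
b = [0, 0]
y = [-2, 0]

Wx = [0×0 + -1×2, 1×0 + 0×2]
   = [-2, 0]
y = Wx + b = [-2 + 0, 0 + 0] = [-2, 0]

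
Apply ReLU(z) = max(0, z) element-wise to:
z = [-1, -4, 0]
h = [0, 0, 0]

ReLU applied element-wise: max(0,-1)=0, max(0,-4)=0, max(0,0)=0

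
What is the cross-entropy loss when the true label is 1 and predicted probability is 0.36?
L = 1.022

L = -1·log(0.36) - 0·log(0.64) = -log(0.36) = 1.022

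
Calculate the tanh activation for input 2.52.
0.9871

tanh(2.52) = (e^(2.52) - e^(-2.52))/(e^(2.52) + e^(-2.52)) = 0.9871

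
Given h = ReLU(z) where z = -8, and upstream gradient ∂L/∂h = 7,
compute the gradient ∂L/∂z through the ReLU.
∂L/∂z = 0

h = ReLU(-8) = 0
Since z < 0: ∂h/∂z = 0
∂L/∂z = ∂L/∂h · ∂h/∂z = 7 × 0 = 0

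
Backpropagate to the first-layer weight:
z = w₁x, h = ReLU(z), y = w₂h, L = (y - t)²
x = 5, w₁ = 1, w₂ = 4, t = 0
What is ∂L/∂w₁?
∂L/∂w₁ = 800

Forward pass:
z = w₁x = 1×5 = 5
h = ReLU(5) = 5
y = w₂h = 4×5 = 20

Backward pass:
∂L/∂y = 2(y - t) = 2(20 - 0) = 40
∂y/∂h = w₂ = 4
∂h/∂z = 1 (ReLU derivative)
∂z/∂w₁ = x = 5

∂L/∂w₁ = 40 × 4 × 1 × 5 = 800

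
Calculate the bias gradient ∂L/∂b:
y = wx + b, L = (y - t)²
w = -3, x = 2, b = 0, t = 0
∂L/∂b = -12

y = wx + b = (-3)(2) + 0 = -6
∂L/∂y = 2(y - t) = 2(-6 - 0) = -12
∂y/∂b = 1
∂L/∂b = ∂L/∂y · ∂y/∂b = -12 × 1 = -12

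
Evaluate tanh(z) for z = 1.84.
0.9508

tanh(1.84) = (e^(1.84) - e^(-1.84))/(e^(1.84) + e^(-1.84)) = 0.9508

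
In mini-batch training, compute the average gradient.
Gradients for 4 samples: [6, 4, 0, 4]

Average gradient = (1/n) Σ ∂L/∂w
Average gradient = 3.5

Average = (1/4)(6 + 4 + 0 + 4) = 14/4 = 3.5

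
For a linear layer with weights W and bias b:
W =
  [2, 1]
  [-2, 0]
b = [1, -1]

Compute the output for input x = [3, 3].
y = [10, -7]

Wx = [2×3 + 1×3, -2×3 + 0×3]
   = [9, -6]
y = Wx + b = [9 + 1, -6 + -1] = [10, -7]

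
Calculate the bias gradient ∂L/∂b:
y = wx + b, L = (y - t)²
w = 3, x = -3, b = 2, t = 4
∂L/∂b = -22

y = wx + b = (3)(-3) + 2 = -7
∂L/∂y = 2(y - t) = 2(-7 - 4) = -22
∂y/∂b = 1
∂L/∂b = ∂L/∂y · ∂y/∂b = -22 × 1 = -22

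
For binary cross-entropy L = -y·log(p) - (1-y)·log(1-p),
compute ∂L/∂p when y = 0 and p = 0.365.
∂L/∂p = 1.575

∂L/∂p = -y/p + (1-y)/(1-p) = 0 + 1/0.635 = 1.575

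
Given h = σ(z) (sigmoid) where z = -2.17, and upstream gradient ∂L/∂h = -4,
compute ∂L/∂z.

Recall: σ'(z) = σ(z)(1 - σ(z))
∂L/∂z = -0.3679

σ(-2.17) = 0.1025
σ'(-2.17) = σ(-2.17)(1 - σ(-2.17)) = 0.1025 × 0.8975 = 0.09198
∂L/∂z = ∂L/∂h · σ'(z) = -4 × 0.09198 = -0.3679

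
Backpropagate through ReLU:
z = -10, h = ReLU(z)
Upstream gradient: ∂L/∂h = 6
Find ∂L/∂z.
∂L/∂z = 0

h = ReLU(-10) = 0
Since z < 0: ∂h/∂z = 0
∂L/∂z = ∂L/∂h · ∂h/∂z = 6 × 0 = 0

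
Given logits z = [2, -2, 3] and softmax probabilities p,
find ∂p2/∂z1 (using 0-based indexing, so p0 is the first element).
∂p2/∂z1 = -0.003566

p = softmax(z) = [0.2676, 0.004902, 0.7275]
p2 = 0.7275, p1 = 0.004902

∂p2/∂z1 = -p2 × p1 = -0.7275 × 0.004902 = -0.003566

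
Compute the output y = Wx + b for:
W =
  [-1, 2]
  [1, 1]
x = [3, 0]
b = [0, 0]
y = [-3, 3]

Wx = [-1×3 + 2×0, 1×3 + 1×0]
   = [-3, 3]
y = Wx + b = [-3 + 0, 3 + 0] = [-3, 3]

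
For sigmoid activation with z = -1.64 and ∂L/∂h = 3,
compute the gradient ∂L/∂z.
∂L/∂z = 0.4082

σ(-1.64) = 0.1625
σ'(-1.64) = σ(-1.64)(1 - σ(-1.64)) = 0.1625 × 0.8375 = 0.1361
∂L/∂z = ∂L/∂h · σ'(z) = 3 × 0.1361 = 0.4082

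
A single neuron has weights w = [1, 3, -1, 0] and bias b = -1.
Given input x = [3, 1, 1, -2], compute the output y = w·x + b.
y = 4

y = (1)(3) + (3)(1) + (-1)(1) + (0)(-2) + -1 = 4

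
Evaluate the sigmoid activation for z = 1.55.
0.8249

sigmoid(1.55) = 1/(1 + e^(-1.55)) = 1/(1 + 0.2122) = 0.8249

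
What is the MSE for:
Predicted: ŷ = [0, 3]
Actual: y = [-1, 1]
MSE = 2.5

MSE = (1/2)((0--1)² + (3-1)²) = (1/2)(1 + 4) = 2.5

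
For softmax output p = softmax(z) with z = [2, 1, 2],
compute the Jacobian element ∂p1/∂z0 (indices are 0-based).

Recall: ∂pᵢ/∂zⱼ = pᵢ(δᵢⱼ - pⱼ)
∂p1/∂z0 = -0.06561

p = softmax(z) = [0.4223, 0.1554, 0.4223]
p1 = 0.1554, p0 = 0.4223

∂p1/∂z0 = -p1 × p0 = -0.1554 × 0.4223 = -0.06561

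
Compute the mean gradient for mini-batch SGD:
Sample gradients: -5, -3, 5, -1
Average gradient = -1

Average = (1/4)(-5 + -3 + 5 + -1) = -4/4 = -1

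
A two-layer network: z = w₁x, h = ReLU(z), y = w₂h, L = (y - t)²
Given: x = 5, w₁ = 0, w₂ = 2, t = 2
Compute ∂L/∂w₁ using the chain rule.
∂L/∂w₁ = 0

Forward pass:
z = w₁x = 0×5 = 0
h = ReLU(0) = 0
y = w₂h = 2×0 = 0

Backward pass:
∂L/∂y = 2(y - t) = 2(0 - 2) = -4
∂y/∂h = w₂ = 2
∂h/∂z = 0 (ReLU derivative)
∂z/∂w₁ = x = 5

∂L/∂w₁ = -4 × 2 × 0 × 5 = 0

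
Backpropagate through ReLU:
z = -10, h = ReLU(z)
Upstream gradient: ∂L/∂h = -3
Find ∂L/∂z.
∂L/∂z = 0

h = ReLU(-10) = 0
Since z < 0: ∂h/∂z = 0
∂L/∂z = ∂L/∂h · ∂h/∂z = -3 × 0 = 0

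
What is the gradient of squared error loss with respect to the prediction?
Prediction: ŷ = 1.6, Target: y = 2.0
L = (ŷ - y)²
∂L/∂ŷ = -0.8

∂L/∂ŷ = 2(ŷ - y) = 2(1.6 - 2.0) = 2(-0.4) = -0.8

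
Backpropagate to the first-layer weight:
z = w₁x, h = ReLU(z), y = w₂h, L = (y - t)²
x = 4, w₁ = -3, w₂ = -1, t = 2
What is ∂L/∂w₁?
∂L/∂w₁ = 0

Forward pass:
z = w₁x = -3×4 = -12
h = ReLU(-12) = 0
y = w₂h = -1×0 = 0

Backward pass:
∂L/∂y = 2(y - t) = 2(0 - 2) = -4
∂y/∂h = w₂ = -1
∂h/∂z = 0 (ReLU derivative)
∂z/∂w₁ = x = 4

∂L/∂w₁ = -4 × -1 × 0 × 4 = 0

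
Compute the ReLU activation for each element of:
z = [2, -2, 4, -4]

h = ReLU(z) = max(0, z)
h = [2, 0, 4, 0]

ReLU applied element-wise: max(0,2)=2, max(0,-2)=0, max(0,4)=4, max(0,-4)=0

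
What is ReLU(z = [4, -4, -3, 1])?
h = [4, 0, 0, 1]

ReLU applied element-wise: max(0,4)=4, max(0,-4)=0, max(0,-3)=0, max(0,1)=1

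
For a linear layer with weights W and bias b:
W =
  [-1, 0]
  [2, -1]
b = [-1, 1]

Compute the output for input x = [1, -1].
y = [-2, 4]

Wx = [-1×1 + 0×-1, 2×1 + -1×-1]
   = [-1, 3]
y = Wx + b = [-1 + -1, 3 + 1] = [-2, 4]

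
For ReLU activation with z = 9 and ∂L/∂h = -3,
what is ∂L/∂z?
∂L/∂z = -3

h = ReLU(9) = 9
Since z > 0: ∂h/∂z = 1
∂L/∂z = ∂L/∂h · ∂h/∂z = -3 × 1 = -3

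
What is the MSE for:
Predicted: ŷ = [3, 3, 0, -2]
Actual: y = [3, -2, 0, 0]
MSE = 7.25

MSE = (1/4)((3-3)² + (3--2)² + (0-0)² + (-2-0)²) = (1/4)(0 + 25 + 0 + 4) = 7.25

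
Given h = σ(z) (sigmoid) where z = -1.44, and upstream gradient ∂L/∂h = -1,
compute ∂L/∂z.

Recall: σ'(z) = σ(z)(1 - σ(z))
∂L/∂z = -0.1549

σ(-1.44) = 0.1915
σ'(-1.44) = σ(-1.44)(1 - σ(-1.44)) = 0.1915 × 0.8085 = 0.1549
∂L/∂z = ∂L/∂h · σ'(z) = -1 × 0.1549 = -0.1549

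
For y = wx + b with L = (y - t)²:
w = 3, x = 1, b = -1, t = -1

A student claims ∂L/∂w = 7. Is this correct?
Incorrect

y = (3)(1) + -1 = 2
∂L/∂y = 2(y - t) = 2(2 - -1) = 6
∂y/∂w = x = 1
∂L/∂w = 6 × 1 = 6

Claimed value: 7
Incorrect: The correct gradient is 6.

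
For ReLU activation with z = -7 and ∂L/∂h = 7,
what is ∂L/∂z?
∂L/∂z = 0

h = ReLU(-7) = 0
Since z < 0: ∂h/∂z = 0
∂L/∂z = ∂L/∂h · ∂h/∂z = 7 × 0 = 0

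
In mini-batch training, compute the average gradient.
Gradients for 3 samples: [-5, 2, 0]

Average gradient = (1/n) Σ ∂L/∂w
Average gradient = -1

Average = (1/3)(-5 + 2 + 0) = -3/3 = -1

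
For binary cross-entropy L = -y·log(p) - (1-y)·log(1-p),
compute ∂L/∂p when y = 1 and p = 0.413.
∂L/∂p = -2.421

∂L/∂p = -y/p + (1-y)/(1-p) = -1/0.413 + 0 = -2.421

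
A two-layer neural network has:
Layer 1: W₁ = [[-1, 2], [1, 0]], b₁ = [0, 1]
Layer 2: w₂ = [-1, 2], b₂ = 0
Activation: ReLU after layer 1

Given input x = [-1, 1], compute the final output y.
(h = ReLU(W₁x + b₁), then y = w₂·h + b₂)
y = -3

Layer 1 pre-activation: z₁ = [3, 0]
After ReLU: h = [3, 0]
Layer 2 output: y = -1×3 + 2×0 + 0 = -3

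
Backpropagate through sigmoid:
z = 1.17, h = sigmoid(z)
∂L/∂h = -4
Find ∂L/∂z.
∂L/∂z = -0.723

σ(1.17) = 0.7631
σ'(1.17) = σ(1.17)(1 - σ(1.17)) = 0.7631 × 0.2369 = 0.1808
∂L/∂z = ∂L/∂h · σ'(z) = -4 × 0.1808 = -0.723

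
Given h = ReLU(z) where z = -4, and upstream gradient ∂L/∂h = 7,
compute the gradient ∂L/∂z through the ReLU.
∂L/∂z = 0

h = ReLU(-4) = 0
Since z < 0: ∂h/∂z = 0
∂L/∂z = ∂L/∂h · ∂h/∂z = 7 × 0 = 0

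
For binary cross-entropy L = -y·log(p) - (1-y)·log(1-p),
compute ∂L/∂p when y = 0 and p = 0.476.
∂L/∂p = 1.908

∂L/∂p = -y/p + (1-y)/(1-p) = 0 + 1/0.524 = 1.908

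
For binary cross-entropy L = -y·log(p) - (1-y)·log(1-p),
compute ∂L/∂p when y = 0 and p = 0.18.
∂L/∂p = 1.22

∂L/∂p = -y/p + (1-y)/(1-p) = 0 + 1/0.82 = 1.22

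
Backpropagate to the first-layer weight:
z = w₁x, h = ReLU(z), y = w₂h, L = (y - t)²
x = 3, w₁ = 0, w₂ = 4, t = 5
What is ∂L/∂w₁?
∂L/∂w₁ = 0

Forward pass:
z = w₁x = 0×3 = 0
h = ReLU(0) = 0
y = w₂h = 4×0 = 0

Backward pass:
∂L/∂y = 2(y - t) = 2(0 - 5) = -10
∂y/∂h = w₂ = 4
∂h/∂z = 0 (ReLU derivative)
∂z/∂w₁ = x = 3

∂L/∂w₁ = -10 × 4 × 0 × 3 = 0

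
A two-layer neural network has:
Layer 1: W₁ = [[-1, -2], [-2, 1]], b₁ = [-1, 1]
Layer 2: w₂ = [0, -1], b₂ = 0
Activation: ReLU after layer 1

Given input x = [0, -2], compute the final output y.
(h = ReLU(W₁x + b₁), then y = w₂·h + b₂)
y = 0

Layer 1 pre-activation: z₁ = [3, -1]
After ReLU: h = [3, 0]
Layer 2 output: y = 0×3 + -1×0 + 0 = 0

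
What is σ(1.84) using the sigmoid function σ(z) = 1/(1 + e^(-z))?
0.8629

sigmoid(1.84) = 1/(1 + e^(-1.84)) = 1/(1 + 0.1588) = 0.8629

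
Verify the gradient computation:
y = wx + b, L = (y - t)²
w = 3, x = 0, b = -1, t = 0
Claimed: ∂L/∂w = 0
Correct

y = (3)(0) + -1 = -1
∂L/∂y = 2(y - t) = 2(-1 - 0) = -2
∂y/∂w = x = 0
∂L/∂w = -2 × 0 = 0

Claimed value: 0
Correct: The correct gradient is 0.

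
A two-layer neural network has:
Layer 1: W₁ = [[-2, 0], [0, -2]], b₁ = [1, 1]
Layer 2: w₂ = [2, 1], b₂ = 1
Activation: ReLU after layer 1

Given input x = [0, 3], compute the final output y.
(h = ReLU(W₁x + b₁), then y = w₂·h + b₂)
y = 3

Layer 1 pre-activation: z₁ = [1, -5]
After ReLU: h = [1, 0]
Layer 2 output: y = 2×1 + 1×0 + 1 = 3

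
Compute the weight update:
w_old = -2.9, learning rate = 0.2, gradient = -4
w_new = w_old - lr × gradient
w_new = -2.1

w_new = w - η·∂L/∂w = -2.9 - 0.2×(-4) = -2.9 - (-0.8) = -2.1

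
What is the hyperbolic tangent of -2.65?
-0.9901

tanh(-2.65) = (e^(-2.65) - e^(2.65))/(e^(-2.65) + e^(2.65)) = -0.9901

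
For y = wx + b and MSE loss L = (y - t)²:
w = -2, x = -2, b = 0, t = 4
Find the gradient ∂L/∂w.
∂L/∂w = 0

y = wx + b = (-2)(-2) + 0 = 4
∂L/∂y = 2(y - t) = 2(4 - 4) = 0
∂y/∂w = x = -2
∂L/∂w = ∂L/∂y · ∂y/∂w = 0 × -2 = 0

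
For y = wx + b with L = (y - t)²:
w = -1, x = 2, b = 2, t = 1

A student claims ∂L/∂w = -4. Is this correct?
Correct

y = (-1)(2) + 2 = 0
∂L/∂y = 2(y - t) = 2(0 - 1) = -2
∂y/∂w = x = 2
∂L/∂w = -2 × 2 = -4

Claimed value: -4
Correct: The correct gradient is -4.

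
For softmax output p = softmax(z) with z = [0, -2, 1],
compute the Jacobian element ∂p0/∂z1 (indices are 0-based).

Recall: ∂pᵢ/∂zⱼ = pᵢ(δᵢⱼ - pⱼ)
∂p0/∂z1 = -0.009113

p = softmax(z) = [0.2595, 0.03512, 0.7054]
p0 = 0.2595, p1 = 0.03512

∂p0/∂z1 = -p0 × p1 = -0.2595 × 0.03512 = -0.009113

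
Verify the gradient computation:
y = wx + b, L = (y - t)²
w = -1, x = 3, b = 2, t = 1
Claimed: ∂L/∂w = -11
Incorrect

y = (-1)(3) + 2 = -1
∂L/∂y = 2(y - t) = 2(-1 - 1) = -4
∂y/∂w = x = 3
∂L/∂w = -4 × 3 = -12

Claimed value: -11
Incorrect: The correct gradient is -12.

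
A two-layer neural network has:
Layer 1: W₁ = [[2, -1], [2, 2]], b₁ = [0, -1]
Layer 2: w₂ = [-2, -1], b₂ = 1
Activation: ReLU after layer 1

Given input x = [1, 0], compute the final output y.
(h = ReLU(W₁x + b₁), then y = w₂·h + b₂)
y = -4

Layer 1 pre-activation: z₁ = [2, 1]
After ReLU: h = [2, 1]
Layer 2 output: y = -2×2 + -1×1 + 1 = -4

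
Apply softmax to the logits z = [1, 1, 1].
p = [0.3333, 0.3333, 0.3333]

exp(z) = [2.718, 2.718, 2.718]
Sum = 8.155
p = [0.3333, 0.3333, 0.3333]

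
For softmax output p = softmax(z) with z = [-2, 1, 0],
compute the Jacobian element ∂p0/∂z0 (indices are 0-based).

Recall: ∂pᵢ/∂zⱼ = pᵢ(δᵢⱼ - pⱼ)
∂p0/∂z0 = 0.03389

p = softmax(z) = [0.03512, 0.7054, 0.2595]
p0 = 0.03512

∂p0/∂z0 = p0(1 - p0) = 0.03512 × (1 - 0.03512) = 0.03389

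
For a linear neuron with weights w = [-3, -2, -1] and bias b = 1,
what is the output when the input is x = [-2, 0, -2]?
y = 9

y = (-3)(-2) + (-2)(0) + (-1)(-2) + 1 = 9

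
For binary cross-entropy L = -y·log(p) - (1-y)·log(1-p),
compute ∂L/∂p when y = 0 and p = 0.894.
∂L/∂p = 9.434

∂L/∂p = -y/p + (1-y)/(1-p) = 0 + 1/0.106 = 9.434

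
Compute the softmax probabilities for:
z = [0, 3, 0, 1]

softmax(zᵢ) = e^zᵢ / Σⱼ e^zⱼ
p = [0.0403, 0.8098, 0.0403, 0.1096]

exp(z) = [1, 20.09, 1, 2.718]
Sum = 24.8
p = [0.0403, 0.8098, 0.0403, 0.1096]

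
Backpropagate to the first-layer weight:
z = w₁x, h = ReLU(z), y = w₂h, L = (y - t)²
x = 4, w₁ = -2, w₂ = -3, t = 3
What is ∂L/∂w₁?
∂L/∂w₁ = 0

Forward pass:
z = w₁x = -2×4 = -8
h = ReLU(-8) = 0
y = w₂h = -3×0 = 0

Backward pass:
∂L/∂y = 2(y - t) = 2(0 - 3) = -6
∂y/∂h = w₂ = -3
∂h/∂z = 0 (ReLU derivative)
∂z/∂w₁ = x = 4

∂L/∂w₁ = -6 × -3 × 0 × 4 = 0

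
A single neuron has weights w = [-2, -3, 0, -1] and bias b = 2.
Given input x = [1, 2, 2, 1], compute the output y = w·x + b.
y = -7

y = (-2)(1) + (-3)(2) + (0)(2) + (-1)(1) + 2 = -7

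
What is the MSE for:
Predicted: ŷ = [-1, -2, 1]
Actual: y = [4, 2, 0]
MSE = 14

MSE = (1/3)((-1-4)² + (-2-2)² + (1-0)²) = (1/3)(25 + 16 + 1) = 14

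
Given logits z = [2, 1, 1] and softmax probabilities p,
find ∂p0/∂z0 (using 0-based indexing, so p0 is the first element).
∂p0/∂z0 = 0.2442

p = softmax(z) = [0.5761, 0.2119, 0.2119]
p0 = 0.5761

∂p0/∂z0 = p0(1 - p0) = 0.5761 × (1 - 0.5761) = 0.2442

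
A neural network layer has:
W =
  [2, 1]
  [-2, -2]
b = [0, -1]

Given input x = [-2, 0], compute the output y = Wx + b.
y = [-4, 3]

Wx = [2×-2 + 1×0, -2×-2 + -2×0]
   = [-4, 4]
y = Wx + b = [-4 + 0, 4 + -1] = [-4, 3]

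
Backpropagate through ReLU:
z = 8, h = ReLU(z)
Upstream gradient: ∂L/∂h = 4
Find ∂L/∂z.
∂L/∂z = 4

h = ReLU(8) = 8
Since z > 0: ∂h/∂z = 1
∂L/∂z = ∂L/∂h · ∂h/∂z = 4 × 1 = 4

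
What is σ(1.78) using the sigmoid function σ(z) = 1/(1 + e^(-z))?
0.8557

sigmoid(1.78) = 1/(1 + e^(-1.78)) = 1/(1 + 0.1686) = 0.8557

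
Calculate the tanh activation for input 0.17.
0.1684

tanh(0.17) = (e^(0.17) - e^(-0.17))/(e^(0.17) + e^(-0.17)) = 0.1684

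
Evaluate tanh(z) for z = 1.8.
0.9468

tanh(1.8) = (e^(1.8) - e^(-1.8))/(e^(1.8) + e^(-1.8)) = 0.9468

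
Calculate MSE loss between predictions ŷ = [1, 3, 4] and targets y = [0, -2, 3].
MSE = 9

MSE = (1/3)((1-0)² + (3--2)² + (4-3)²) = (1/3)(1 + 25 + 1) = 9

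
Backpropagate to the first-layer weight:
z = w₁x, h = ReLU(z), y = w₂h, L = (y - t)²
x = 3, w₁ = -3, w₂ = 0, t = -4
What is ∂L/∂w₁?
∂L/∂w₁ = 0

Forward pass:
z = w₁x = -3×3 = -9
h = ReLU(-9) = 0
y = w₂h = 0×0 = 0

Backward pass:
∂L/∂y = 2(y - t) = 2(0 - -4) = 8
∂y/∂h = w₂ = 0
∂h/∂z = 0 (ReLU derivative)
∂z/∂w₁ = x = 3

∂L/∂w₁ = 8 × 0 × 0 × 3 = 0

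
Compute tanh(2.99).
0.995

tanh(2.99) = (e^(2.99) - e^(-2.99))/(e^(2.99) + e^(-2.99)) = 0.995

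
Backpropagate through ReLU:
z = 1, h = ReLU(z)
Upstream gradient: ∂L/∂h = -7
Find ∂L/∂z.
∂L/∂z = -7

h = ReLU(1) = 1
Since z > 0: ∂h/∂z = 1
∂L/∂z = ∂L/∂h · ∂h/∂z = -7 × 1 = -7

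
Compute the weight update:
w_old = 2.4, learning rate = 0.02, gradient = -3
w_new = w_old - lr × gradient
w_new = 2.46

w_new = w - η·∂L/∂w = 2.4 - 0.02×(-3) = 2.4 - (-0.06) = 2.46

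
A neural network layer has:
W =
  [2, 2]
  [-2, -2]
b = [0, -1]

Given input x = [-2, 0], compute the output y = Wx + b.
y = [-4, 3]

Wx = [2×-2 + 2×0, -2×-2 + -2×0]
   = [-4, 4]
y = Wx + b = [-4 + 0, 4 + -1] = [-4, 3]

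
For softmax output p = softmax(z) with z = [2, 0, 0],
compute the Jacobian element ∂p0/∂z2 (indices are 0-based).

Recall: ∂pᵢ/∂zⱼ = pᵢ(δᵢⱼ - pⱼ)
∂p0/∂z2 = -0.08382

p = softmax(z) = [0.787, 0.1065, 0.1065]
p0 = 0.787, p2 = 0.1065

∂p0/∂z2 = -p0 × p2 = -0.787 × 0.1065 = -0.08382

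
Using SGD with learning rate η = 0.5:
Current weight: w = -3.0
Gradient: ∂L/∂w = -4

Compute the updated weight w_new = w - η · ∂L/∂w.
w_new = -1

w_new = w - η·∂L/∂w = -3.0 - 0.5×(-4) = -3.0 - (-2) = -1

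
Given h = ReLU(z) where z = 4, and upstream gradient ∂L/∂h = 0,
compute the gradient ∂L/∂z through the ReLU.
∂L/∂z = 0

h = ReLU(4) = 4
Since z > 0: ∂h/∂z = 1
∂L/∂z = ∂L/∂h · ∂h/∂z = 0 × 1 = 0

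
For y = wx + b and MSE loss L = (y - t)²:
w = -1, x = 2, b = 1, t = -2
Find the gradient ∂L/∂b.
∂L/∂b = 2

y = wx + b = (-1)(2) + 1 = -1
∂L/∂y = 2(y - t) = 2(-1 - -2) = 2
∂y/∂b = 1
∂L/∂b = ∂L/∂y · ∂y/∂b = 2 × 1 = 2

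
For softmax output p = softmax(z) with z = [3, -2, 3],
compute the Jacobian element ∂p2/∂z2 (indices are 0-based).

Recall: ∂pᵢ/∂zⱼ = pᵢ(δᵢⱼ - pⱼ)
∂p2/∂z2 = 0.25

p = softmax(z) = [0.4983, 0.003358, 0.4983]
p2 = 0.4983

∂p2/∂z2 = p2(1 - p2) = 0.4983 × (1 - 0.4983) = 0.25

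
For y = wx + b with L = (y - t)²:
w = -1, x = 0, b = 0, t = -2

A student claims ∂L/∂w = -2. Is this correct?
Incorrect

y = (-1)(0) + 0 = 0
∂L/∂y = 2(y - t) = 2(0 - -2) = 4
∂y/∂w = x = 0
∂L/∂w = 4 × 0 = 0

Claimed value: -2
Incorrect: The correct gradient is 0.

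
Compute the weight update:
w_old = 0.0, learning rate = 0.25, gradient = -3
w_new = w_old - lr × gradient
w_new = 0.75

w_new = w - η·∂L/∂w = 0.0 - 0.25×(-3) = 0.0 - (-0.75) = 0.75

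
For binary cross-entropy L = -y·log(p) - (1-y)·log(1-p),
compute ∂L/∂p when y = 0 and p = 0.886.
∂L/∂p = 8.772

∂L/∂p = -y/p + (1-y)/(1-p) = 0 + 1/0.114 = 8.772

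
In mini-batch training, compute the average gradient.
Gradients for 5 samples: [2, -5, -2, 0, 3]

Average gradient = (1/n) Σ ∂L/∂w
Average gradient = -0.4

Average = (1/5)(2 + -5 + -2 + 0 + 3) = -2/5 = -0.4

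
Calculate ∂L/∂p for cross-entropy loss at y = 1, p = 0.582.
∂L/∂p = -1.718

∂L/∂p = -y/p + (1-y)/(1-p) = -1/0.582 + 0 = -1.718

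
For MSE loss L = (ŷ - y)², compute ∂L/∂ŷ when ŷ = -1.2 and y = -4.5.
∂L/∂ŷ = 6.6

∂L/∂ŷ = 2(ŷ - y) = 2(-1.2 - -4.5) = 2(3.3) = 6.6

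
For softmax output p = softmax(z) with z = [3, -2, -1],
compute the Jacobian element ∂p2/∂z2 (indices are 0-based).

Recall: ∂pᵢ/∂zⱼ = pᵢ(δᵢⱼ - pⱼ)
∂p2/∂z2 = 0.01755

p = softmax(z) = [0.9756, 0.006573, 0.01787]
p2 = 0.01787

∂p2/∂z2 = p2(1 - p2) = 0.01787 × (1 - 0.01787) = 0.01755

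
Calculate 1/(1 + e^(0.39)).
0.4037

sigmoid(-0.39) = 1/(1 + e^(0.39)) = 1/(1 + 1.477) = 0.4037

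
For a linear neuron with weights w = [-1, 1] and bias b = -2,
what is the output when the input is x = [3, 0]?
y = -5

y = (-1)(3) + (1)(0) + -2 = -5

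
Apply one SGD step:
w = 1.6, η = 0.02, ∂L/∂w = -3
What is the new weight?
w_new = 1.66

w_new = w - η·∂L/∂w = 1.6 - 0.02×(-3) = 1.6 - (-0.06) = 1.66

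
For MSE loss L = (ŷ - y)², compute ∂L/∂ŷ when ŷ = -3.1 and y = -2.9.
∂L/∂ŷ = -0.4

∂L/∂ŷ = 2(ŷ - y) = 2(-3.1 - -2.9) = 2(-0.2) = -0.4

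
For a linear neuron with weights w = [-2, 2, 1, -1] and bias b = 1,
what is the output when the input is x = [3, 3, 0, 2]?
y = -1

y = (-2)(3) + (2)(3) + (1)(0) + (-1)(2) + 1 = -1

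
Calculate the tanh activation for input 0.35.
0.3364

tanh(0.35) = (e^(0.35) - e^(-0.35))/(e^(0.35) + e^(-0.35)) = 0.3364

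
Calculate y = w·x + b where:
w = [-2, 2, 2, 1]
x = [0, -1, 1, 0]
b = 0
y = 0

y = (-2)(0) + (2)(-1) + (2)(1) + (1)(0) + 0 = 0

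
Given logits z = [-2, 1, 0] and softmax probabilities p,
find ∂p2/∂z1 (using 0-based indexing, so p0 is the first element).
∂p2/∂z1 = -0.183

p = softmax(z) = [0.03512, 0.7054, 0.2595]
p2 = 0.2595, p1 = 0.7054

∂p2/∂z1 = -p2 × p1 = -0.2595 × 0.7054 = -0.183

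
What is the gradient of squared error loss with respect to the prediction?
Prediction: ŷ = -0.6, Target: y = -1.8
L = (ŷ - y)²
∂L/∂ŷ = 2.4

∂L/∂ŷ = 2(ŷ - y) = 2(-0.6 - -1.8) = 2(1.2) = 2.4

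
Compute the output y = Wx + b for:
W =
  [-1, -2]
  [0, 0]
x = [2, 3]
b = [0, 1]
y = [-8, 1]

Wx = [-1×2 + -2×3, 0×2 + 0×3]
   = [-8, 0]
y = Wx + b = [-8 + 0, 0 + 1] = [-8, 1]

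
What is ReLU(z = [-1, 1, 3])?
h = [0, 1, 3]

ReLU applied element-wise: max(0,-1)=0, max(0,1)=1, max(0,3)=3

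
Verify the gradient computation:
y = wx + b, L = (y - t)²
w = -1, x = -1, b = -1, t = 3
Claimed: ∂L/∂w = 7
Incorrect

y = (-1)(-1) + -1 = 0
∂L/∂y = 2(y - t) = 2(0 - 3) = -6
∂y/∂w = x = -1
∂L/∂w = -6 × -1 = 6

Claimed value: 7
Incorrect: The correct gradient is 6.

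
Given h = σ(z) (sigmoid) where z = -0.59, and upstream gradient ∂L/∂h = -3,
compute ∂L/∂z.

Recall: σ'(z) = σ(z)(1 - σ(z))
∂L/∂z = -0.6883

σ(-0.59) = 0.3566
σ'(-0.59) = σ(-0.59)(1 - σ(-0.59)) = 0.3566 × 0.6434 = 0.2294
∂L/∂z = ∂L/∂h · σ'(z) = -3 × 0.2294 = -0.6883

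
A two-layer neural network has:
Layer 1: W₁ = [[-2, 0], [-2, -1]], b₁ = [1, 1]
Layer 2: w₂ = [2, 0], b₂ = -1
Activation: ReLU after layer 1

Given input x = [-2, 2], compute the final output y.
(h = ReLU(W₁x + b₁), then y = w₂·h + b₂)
y = 9

Layer 1 pre-activation: z₁ = [5, 3]
After ReLU: h = [5, 3]
Layer 2 output: y = 2×5 + 0×3 + -1 = 9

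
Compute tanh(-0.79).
-0.6584

tanh(-0.79) = (e^(-0.79) - e^(0.79))/(e^(-0.79) + e^(0.79)) = -0.6584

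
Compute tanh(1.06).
0.7857

tanh(1.06) = (e^(1.06) - e^(-1.06))/(e^(1.06) + e^(-1.06)) = 0.7857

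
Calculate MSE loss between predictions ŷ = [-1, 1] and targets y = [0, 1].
MSE = 0.5

MSE = (1/2)((-1-0)² + (1-1)²) = (1/2)(1 + 0) = 0.5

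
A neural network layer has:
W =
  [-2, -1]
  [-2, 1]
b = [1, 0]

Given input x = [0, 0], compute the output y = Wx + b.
y = [1, 0]

Wx = [-2×0 + -1×0, -2×0 + 1×0]
   = [0, 0]
y = Wx + b = [0 + 1, 0 + 0] = [1, 0]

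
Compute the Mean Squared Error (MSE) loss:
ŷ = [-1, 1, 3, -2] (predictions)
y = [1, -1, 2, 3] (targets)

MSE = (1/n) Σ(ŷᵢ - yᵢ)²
MSE = 8.5

MSE = (1/4)((-1-1)² + (1--1)² + (3-2)² + (-2-3)²) = (1/4)(4 + 4 + 1 + 25) = 8.5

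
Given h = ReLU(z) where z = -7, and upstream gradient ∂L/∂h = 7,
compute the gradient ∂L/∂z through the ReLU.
∂L/∂z = 0

h = ReLU(-7) = 0
Since z < 0: ∂h/∂z = 0
∂L/∂z = ∂L/∂h · ∂h/∂z = 7 × 0 = 0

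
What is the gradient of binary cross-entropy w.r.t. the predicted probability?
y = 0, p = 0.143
∂L/∂p = 1.167

∂L/∂p = -y/p + (1-y)/(1-p) = 0 + 1/0.857 = 1.167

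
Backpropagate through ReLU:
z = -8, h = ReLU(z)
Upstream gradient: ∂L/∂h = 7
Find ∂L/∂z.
∂L/∂z = 0

h = ReLU(-8) = 0
Since z < 0: ∂h/∂z = 0
∂L/∂z = ∂L/∂h · ∂h/∂z = 7 × 0 = 0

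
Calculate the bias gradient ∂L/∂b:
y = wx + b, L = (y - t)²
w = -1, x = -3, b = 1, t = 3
∂L/∂b = 2

y = wx + b = (-1)(-3) + 1 = 4
∂L/∂y = 2(y - t) = 2(4 - 3) = 2
∂y/∂b = 1
∂L/∂b = ∂L/∂y · ∂y/∂b = 2 × 1 = 2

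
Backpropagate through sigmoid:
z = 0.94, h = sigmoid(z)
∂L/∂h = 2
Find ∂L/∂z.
∂L/∂z = 0.404

σ(0.94) = 0.7191
σ'(0.94) = σ(0.94)(1 - σ(0.94)) = 0.7191 × 0.2809 = 0.202
∂L/∂z = ∂L/∂h · σ'(z) = 2 × 0.202 = 0.404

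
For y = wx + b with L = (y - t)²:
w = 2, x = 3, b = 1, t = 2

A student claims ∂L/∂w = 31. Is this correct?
Incorrect

y = (2)(3) + 1 = 7
∂L/∂y = 2(y - t) = 2(7 - 2) = 10
∂y/∂w = x = 3
∂L/∂w = 10 × 3 = 30

Claimed value: 31
Incorrect: The correct gradient is 30.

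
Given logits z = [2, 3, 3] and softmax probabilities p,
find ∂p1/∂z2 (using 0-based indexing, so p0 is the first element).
∂p1/∂z2 = -0.1784

p = softmax(z) = [0.1554, 0.4223, 0.4223]
p1 = 0.4223, p2 = 0.4223

∂p1/∂z2 = -p1 × p2 = -0.4223 × 0.4223 = -0.1784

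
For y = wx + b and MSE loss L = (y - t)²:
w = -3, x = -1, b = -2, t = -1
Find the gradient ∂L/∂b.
∂L/∂b = 4

y = wx + b = (-3)(-1) + -2 = 1
∂L/∂y = 2(y - t) = 2(1 - -1) = 4
∂y/∂b = 1
∂L/∂b = ∂L/∂y · ∂y/∂b = 4 × 1 = 4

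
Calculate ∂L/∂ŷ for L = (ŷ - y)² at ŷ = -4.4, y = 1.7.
∂L/∂ŷ = -12.2

∂L/∂ŷ = 2(ŷ - y) = 2(-4.4 - 1.7) = 2(-6.1) = -12.2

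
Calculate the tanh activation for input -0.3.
-0.2913

tanh(-0.3) = (e^(-0.3) - e^(0.3))/(e^(-0.3) + e^(0.3)) = -0.2913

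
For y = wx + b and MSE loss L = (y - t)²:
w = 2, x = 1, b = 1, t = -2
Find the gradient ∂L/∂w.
∂L/∂w = 10

y = wx + b = (2)(1) + 1 = 3
∂L/∂y = 2(y - t) = 2(3 - -2) = 10
∂y/∂w = x = 1
∂L/∂w = ∂L/∂y · ∂y/∂w = 10 × 1 = 10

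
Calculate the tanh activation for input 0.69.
0.598

tanh(0.69) = (e^(0.69) - e^(-0.69))/(e^(0.69) + e^(-0.69)) = 0.598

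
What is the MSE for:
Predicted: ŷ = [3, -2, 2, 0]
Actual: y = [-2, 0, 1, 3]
MSE = 9.75

MSE = (1/4)((3--2)² + (-2-0)² + (2-1)² + (0-3)²) = (1/4)(25 + 4 + 1 + 9) = 9.75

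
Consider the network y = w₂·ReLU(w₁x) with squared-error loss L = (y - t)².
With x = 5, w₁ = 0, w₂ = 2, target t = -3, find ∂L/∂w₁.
∂L/∂w₁ = 0

Forward pass:
z = w₁x = 0×5 = 0
h = ReLU(0) = 0
y = w₂h = 2×0 = 0

Backward pass:
∂L/∂y = 2(y - t) = 2(0 - -3) = 6
∂y/∂h = w₂ = 2
∂h/∂z = 0 (ReLU derivative)
∂z/∂w₁ = x = 5

∂L/∂w₁ = 6 × 2 × 0 × 5 = 0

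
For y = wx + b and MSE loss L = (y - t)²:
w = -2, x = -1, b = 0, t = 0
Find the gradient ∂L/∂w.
∂L/∂w = -4

y = wx + b = (-2)(-1) + 0 = 2
∂L/∂y = 2(y - t) = 2(2 - 0) = 4
∂y/∂w = x = -1
∂L/∂w = ∂L/∂y · ∂y/∂w = 4 × -1 = -4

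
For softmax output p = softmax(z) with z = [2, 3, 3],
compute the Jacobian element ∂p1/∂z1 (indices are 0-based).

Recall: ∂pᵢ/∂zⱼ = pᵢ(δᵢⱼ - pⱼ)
∂p1/∂z1 = 0.244

p = softmax(z) = [0.1554, 0.4223, 0.4223]
p1 = 0.4223

∂p1/∂z1 = p1(1 - p1) = 0.4223 × (1 - 0.4223) = 0.244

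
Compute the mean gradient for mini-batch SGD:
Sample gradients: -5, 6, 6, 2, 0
Average gradient = 1.8

Average = (1/5)(-5 + 6 + 6 + 2 + 0) = 9/5 = 1.8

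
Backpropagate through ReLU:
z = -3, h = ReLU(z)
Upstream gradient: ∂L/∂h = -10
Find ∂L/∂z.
∂L/∂z = 0

h = ReLU(-3) = 0
Since z < 0: ∂h/∂z = 0
∂L/∂z = ∂L/∂h · ∂h/∂z = -10 × 0 = 0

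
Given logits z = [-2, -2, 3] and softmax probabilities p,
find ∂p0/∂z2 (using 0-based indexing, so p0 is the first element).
∂p0/∂z2 = -0.00656

p = softmax(z) = [0.006648, 0.006648, 0.9867]
p0 = 0.006648, p2 = 0.9867

∂p0/∂z2 = -p0 × p2 = -0.006648 × 0.9867 = -0.00656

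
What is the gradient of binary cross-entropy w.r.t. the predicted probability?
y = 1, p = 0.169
∂L/∂p = -5.917

∂L/∂p = -y/p + (1-y)/(1-p) = -1/0.169 + 0 = -5.917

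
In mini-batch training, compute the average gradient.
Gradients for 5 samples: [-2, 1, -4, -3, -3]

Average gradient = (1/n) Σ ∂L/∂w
Average gradient = -2.2

Average = (1/5)(-2 + 1 + -4 + -3 + -3) = -11/5 = -2.2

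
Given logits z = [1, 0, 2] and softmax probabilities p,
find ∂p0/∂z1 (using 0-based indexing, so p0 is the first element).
∂p0/∂z1 = -0.02203

p = softmax(z) = [0.2447, 0.09003, 0.6652]
p0 = 0.2447, p1 = 0.09003

∂p0/∂z1 = -p0 × p1 = -0.2447 × 0.09003 = -0.02203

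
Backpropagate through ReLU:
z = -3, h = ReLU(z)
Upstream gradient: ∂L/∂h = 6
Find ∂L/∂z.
∂L/∂z = 0

h = ReLU(-3) = 0
Since z < 0: ∂h/∂z = 0
∂L/∂z = ∂L/∂h · ∂h/∂z = 6 × 0 = 0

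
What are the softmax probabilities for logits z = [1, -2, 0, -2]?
p = [0.6815, 0.0339, 0.2507, 0.0339]

exp(z) = [2.718, 0.1353, 1, 0.1353]
Sum = 3.989
p = [0.6815, 0.0339, 0.2507, 0.0339]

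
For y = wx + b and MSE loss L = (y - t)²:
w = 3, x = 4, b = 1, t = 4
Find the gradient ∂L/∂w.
∂L/∂w = 72

y = wx + b = (3)(4) + 1 = 13
∂L/∂y = 2(y - t) = 2(13 - 4) = 18
∂y/∂w = x = 4
∂L/∂w = ∂L/∂y · ∂y/∂w = 18 × 4 = 72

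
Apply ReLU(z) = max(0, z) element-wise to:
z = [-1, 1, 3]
h = [0, 1, 3]

ReLU applied element-wise: max(0,-1)=0, max(0,1)=1, max(0,3)=3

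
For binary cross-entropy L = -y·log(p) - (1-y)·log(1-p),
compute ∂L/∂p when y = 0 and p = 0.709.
∂L/∂p = 3.436

∂L/∂p = -y/p + (1-y)/(1-p) = 0 + 1/0.291 = 3.436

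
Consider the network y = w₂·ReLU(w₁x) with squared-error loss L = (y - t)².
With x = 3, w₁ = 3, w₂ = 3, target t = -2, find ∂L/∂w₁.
∂L/∂w₁ = 522

Forward pass:
z = w₁x = 3×3 = 9
h = ReLU(9) = 9
y = w₂h = 3×9 = 27

Backward pass:
∂L/∂y = 2(y - t) = 2(27 - -2) = 58
∂y/∂h = w₂ = 3
∂h/∂z = 1 (ReLU derivative)
∂z/∂w₁ = x = 3

∂L/∂w₁ = 58 × 3 × 1 × 3 = 522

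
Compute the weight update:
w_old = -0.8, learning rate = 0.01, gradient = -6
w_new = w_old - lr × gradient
w_new = -0.74

w_new = w - η·∂L/∂w = -0.8 - 0.01×(-6) = -0.8 - (-0.06) = -0.74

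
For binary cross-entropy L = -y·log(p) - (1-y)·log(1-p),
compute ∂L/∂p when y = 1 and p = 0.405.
∂L/∂p = -2.469

∂L/∂p = -y/p + (1-y)/(1-p) = -1/0.405 + 0 = -2.469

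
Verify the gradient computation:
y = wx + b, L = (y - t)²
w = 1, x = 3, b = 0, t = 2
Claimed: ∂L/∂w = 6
Correct

y = (1)(3) + 0 = 3
∂L/∂y = 2(y - t) = 2(3 - 2) = 2
∂y/∂w = x = 3
∂L/∂w = 2 × 3 = 6

Claimed value: 6
Correct: The correct gradient is 6.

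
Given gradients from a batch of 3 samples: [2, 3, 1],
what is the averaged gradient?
Average gradient = 2

Average = (1/3)(2 + 3 + 1) = 6/3 = 2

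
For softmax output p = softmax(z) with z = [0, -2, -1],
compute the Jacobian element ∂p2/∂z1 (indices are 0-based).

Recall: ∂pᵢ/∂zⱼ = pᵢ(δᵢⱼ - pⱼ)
∂p2/∂z1 = -0.02203

p = softmax(z) = [0.6652, 0.09003, 0.2447]
p2 = 0.2447, p1 = 0.09003

∂p2/∂z1 = -p2 × p1 = -0.2447 × 0.09003 = -0.02203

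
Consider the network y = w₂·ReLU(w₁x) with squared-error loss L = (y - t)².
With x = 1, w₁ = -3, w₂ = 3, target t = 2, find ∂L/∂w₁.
∂L/∂w₁ = 0

Forward pass:
z = w₁x = -3×1 = -3
h = ReLU(-3) = 0
y = w₂h = 3×0 = 0

Backward pass:
∂L/∂y = 2(y - t) = 2(0 - 2) = -4
∂y/∂h = w₂ = 3
∂h/∂z = 0 (ReLU derivative)
∂z/∂w₁ = x = 1

∂L/∂w₁ = -4 × 3 × 0 × 1 = 0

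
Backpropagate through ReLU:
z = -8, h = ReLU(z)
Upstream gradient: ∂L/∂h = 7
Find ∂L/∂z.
∂L/∂z = 0

h = ReLU(-8) = 0
Since z < 0: ∂h/∂z = 0
∂L/∂z = ∂L/∂h · ∂h/∂z = 7 × 0 = 0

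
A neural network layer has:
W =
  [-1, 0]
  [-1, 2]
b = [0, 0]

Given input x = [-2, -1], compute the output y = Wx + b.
y = [2, 0]

Wx = [-1×-2 + 0×-1, -1×-2 + 2×-1]
   = [2, 0]
y = Wx + b = [2 + 0, 0 + 0] = [2, 0]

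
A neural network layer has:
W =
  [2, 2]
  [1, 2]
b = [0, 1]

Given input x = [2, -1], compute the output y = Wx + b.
y = [2, 1]

Wx = [2×2 + 2×-1, 1×2 + 2×-1]
   = [2, 0]
y = Wx + b = [2 + 0, 0 + 1] = [2, 1]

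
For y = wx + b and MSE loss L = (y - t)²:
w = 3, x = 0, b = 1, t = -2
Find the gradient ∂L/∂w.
∂L/∂w = 0

y = wx + b = (3)(0) + 1 = 1
∂L/∂y = 2(y - t) = 2(1 - -2) = 6
∂y/∂w = x = 0
∂L/∂w = ∂L/∂y · ∂y/∂w = 6 × 0 = 0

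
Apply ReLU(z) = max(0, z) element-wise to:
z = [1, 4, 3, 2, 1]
h = [1, 4, 3, 2, 1]

ReLU applied element-wise: max(0,1)=1, max(0,4)=4, max(0,3)=3, max(0,2)=2, max(0,1)=1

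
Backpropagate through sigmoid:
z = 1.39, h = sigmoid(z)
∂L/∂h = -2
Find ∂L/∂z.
∂L/∂z = -0.3193

σ(1.39) = 0.8006
σ'(1.39) = σ(1.39)(1 - σ(1.39)) = 0.8006 × 0.1994 = 0.1596
∂L/∂z = ∂L/∂h · σ'(z) = -2 × 0.1596 = -0.3193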